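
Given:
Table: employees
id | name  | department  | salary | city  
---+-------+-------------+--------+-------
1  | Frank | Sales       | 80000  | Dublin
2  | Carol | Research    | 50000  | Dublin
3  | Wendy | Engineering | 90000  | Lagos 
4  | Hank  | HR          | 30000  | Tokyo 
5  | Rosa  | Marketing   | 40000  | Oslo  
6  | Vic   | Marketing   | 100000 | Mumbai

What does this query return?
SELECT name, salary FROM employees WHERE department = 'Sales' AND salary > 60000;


Filtering: department = 'Sales' AND salary > 60000
Matching: 1 rows

1 rows:
Frank, 80000


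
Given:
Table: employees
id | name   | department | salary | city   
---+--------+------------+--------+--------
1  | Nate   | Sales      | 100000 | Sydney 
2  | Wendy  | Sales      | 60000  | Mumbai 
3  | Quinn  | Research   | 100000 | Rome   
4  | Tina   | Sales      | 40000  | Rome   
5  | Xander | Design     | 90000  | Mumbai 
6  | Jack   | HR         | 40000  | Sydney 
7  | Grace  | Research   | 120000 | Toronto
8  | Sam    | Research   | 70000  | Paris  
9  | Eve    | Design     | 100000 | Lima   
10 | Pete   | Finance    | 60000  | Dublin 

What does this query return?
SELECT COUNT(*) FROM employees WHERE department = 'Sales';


Counting rows where department = 'Sales'
  Nate -> MATCH
  Wendy -> MATCH
  Tina -> MATCH


3


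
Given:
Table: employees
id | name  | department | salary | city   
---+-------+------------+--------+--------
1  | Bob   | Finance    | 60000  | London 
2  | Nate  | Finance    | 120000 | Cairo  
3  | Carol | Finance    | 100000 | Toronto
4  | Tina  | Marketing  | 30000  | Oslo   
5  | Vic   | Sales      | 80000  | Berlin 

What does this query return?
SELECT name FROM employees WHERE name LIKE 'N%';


LIKE 'N%' matches names starting with 'N'
Matching: 1

1 rows:
Nate


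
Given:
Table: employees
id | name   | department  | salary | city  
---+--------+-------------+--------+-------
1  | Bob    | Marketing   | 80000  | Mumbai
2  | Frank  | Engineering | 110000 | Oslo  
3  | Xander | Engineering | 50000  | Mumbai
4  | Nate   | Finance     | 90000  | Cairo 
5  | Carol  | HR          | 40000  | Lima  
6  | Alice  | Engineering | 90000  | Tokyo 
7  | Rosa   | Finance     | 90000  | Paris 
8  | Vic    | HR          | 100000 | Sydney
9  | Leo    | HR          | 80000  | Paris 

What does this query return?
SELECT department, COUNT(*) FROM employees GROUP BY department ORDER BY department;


Assigning each row to its department group:
  Bob -> Marketing
  Frank -> Engineering
  Xander -> Engineering
  Nate -> Finance
  Carol -> HR
  Alice -> Engineering
  Rosa -> Finance
  Vic -> HR
  Leo -> HR


4 groups:
Engineering, 3
Finance, 2
HR, 3
Marketing, 1


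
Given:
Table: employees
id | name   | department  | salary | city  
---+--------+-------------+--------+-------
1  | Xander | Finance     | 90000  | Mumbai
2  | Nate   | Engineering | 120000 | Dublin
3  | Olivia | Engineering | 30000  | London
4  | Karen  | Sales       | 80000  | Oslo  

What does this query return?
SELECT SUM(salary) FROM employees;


SUM(salary) = 90000 + 120000 + 30000 + 80000 = 320000

320000


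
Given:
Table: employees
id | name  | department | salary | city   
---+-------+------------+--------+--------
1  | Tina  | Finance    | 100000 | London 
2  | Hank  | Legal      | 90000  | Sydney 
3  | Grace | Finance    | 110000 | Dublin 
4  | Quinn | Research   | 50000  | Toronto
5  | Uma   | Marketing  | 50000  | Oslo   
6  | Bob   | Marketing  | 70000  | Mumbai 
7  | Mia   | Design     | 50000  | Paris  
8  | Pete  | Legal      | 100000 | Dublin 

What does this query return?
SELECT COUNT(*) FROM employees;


COUNT(*) counts all rows

8


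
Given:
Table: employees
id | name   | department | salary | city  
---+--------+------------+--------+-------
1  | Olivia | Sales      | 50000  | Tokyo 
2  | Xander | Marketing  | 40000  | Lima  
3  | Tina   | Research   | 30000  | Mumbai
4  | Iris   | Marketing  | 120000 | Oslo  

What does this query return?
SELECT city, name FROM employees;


Projecting columns: city, name

4 rows:
Tokyo, Olivia
Lima, Xander
Mumbai, Tina
Oslo, Iris


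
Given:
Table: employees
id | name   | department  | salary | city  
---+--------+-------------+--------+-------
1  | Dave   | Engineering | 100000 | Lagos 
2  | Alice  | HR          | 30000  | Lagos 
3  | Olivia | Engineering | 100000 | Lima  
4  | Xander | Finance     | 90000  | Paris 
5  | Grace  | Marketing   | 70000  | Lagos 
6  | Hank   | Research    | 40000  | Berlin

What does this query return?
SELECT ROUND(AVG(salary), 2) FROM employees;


SUM(salary) = 430000
COUNT = 6
ROUND(AVG, 2) = ROUND(430000 / 6, 2) = 71666.67

71666.67


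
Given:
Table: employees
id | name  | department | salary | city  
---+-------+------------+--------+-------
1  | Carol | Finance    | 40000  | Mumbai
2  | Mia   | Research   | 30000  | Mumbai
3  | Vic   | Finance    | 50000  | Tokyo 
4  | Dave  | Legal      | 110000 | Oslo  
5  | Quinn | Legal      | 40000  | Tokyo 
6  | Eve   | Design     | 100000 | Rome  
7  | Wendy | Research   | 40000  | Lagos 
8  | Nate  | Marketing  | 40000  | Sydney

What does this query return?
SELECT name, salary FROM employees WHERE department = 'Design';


Filtering: department = 'Design'
Matching rows: 1

1 rows:
Eve, 100000


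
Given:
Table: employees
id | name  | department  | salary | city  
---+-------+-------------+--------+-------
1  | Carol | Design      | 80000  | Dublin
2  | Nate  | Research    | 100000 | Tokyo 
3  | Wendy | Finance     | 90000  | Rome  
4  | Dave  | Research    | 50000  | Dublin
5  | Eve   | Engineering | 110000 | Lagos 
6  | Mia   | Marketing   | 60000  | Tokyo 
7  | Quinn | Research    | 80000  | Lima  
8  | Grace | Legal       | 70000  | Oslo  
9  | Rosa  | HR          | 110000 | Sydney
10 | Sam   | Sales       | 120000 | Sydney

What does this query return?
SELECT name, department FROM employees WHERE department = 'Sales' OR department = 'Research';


Filtering: department = 'Sales' OR 'Research'
Matching: 4 rows

4 rows:
Nate, Research
Dave, Research
Quinn, Research
Sam, Sales


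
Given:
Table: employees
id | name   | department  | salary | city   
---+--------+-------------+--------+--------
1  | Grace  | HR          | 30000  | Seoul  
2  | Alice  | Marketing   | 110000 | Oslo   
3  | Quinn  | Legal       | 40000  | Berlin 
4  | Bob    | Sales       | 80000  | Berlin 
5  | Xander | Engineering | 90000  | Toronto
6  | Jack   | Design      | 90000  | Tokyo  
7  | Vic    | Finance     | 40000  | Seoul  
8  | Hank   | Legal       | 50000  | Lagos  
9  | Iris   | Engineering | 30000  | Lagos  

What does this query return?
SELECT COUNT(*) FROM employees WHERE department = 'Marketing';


Counting rows where department = 'Marketing'
  Alice -> MATCH


1


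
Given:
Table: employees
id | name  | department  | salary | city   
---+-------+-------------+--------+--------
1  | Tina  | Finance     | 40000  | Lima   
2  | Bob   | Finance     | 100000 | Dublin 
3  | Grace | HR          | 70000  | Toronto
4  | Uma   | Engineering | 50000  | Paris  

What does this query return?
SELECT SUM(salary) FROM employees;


SUM(salary) = 40000 + 100000 + 70000 + 50000 = 260000

260000


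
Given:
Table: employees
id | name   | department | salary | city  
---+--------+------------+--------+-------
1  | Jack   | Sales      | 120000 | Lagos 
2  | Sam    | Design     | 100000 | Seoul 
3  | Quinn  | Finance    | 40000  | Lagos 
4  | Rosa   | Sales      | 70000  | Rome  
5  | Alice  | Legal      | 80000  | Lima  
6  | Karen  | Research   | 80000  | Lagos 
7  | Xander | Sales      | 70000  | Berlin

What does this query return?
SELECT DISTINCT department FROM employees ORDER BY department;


All 'department' values (row order): Sales, Design, Finance, Sales, Legal, Research, Sales
Removing duplicates leaves 5 unique value(s).

5 values:
Design
Finance
Legal
Research
Sales


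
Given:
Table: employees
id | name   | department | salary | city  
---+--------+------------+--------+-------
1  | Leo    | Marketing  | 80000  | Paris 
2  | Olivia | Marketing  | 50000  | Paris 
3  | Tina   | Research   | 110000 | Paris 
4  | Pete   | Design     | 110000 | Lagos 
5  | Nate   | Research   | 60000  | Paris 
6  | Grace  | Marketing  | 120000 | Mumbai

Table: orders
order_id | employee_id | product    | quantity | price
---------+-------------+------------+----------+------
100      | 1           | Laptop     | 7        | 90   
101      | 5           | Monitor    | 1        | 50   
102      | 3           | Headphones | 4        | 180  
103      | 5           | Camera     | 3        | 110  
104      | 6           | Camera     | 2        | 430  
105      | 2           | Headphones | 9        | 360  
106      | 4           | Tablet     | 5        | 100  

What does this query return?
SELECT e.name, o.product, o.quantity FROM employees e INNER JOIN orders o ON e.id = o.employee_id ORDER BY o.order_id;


Joining employees.id = orders.employee_id:
  employee Leo (id=1) -> order Laptop
  employee Nate (id=5) -> order Monitor
  employee Tina (id=3) -> order Headphones
  employee Nate (id=5) -> order Camera
  employee Grace (id=6) -> order Camera
  employee Olivia (id=2) -> order Headphones
  employee Pete (id=4) -> order Tablet


7 rows:
Leo, Laptop, 7
Nate, Monitor, 1
Tina, Headphones, 4
Nate, Camera, 3
Grace, Camera, 2
Olivia, Headphones, 9
Pete, Tablet, 5


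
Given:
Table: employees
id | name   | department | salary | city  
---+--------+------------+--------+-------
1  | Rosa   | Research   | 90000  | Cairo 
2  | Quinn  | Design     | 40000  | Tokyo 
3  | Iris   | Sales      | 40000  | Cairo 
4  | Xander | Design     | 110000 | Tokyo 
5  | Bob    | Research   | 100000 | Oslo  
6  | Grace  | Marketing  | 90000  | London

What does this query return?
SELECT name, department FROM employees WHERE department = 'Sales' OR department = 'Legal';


Filtering: department = 'Sales' OR 'Legal'
Matching: 1 rows

1 rows:
Iris, Sales


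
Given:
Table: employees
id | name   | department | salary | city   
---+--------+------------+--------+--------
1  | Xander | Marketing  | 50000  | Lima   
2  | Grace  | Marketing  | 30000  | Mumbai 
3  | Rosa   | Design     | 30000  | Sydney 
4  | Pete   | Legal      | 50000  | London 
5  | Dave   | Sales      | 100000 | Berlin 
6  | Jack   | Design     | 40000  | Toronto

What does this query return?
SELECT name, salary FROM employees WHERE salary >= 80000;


Filtering: salary >= 80000
Matching: 1 rows

1 rows:
Dave, 100000


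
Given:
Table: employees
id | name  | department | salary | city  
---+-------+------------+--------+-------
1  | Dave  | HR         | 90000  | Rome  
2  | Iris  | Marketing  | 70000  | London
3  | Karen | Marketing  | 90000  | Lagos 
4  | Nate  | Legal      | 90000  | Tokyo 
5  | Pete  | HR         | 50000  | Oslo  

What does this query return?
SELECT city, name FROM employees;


Projecting columns: city, name

5 rows:
Rome, Dave
London, Iris
Lagos, Karen
Tokyo, Nate
Oslo, Pete


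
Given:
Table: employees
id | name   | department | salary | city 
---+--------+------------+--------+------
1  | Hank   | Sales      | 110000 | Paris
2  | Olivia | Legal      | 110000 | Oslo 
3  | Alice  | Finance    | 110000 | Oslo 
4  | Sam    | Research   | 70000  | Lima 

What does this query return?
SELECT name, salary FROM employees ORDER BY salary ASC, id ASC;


Sorting by salary ASC, then id ASC for ties

4 rows:
Sam, 70000
Hank, 110000
Olivia, 110000
Alice, 110000


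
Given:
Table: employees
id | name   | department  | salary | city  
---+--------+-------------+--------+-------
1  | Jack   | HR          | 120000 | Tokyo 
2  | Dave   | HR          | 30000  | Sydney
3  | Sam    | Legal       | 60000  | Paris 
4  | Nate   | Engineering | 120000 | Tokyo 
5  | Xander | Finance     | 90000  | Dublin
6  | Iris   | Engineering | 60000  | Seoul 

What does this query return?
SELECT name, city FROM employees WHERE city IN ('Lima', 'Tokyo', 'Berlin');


Filtering: city IN ('Lima', 'Tokyo', 'Berlin')
Matching: 2 rows

2 rows:
Jack, Tokyo
Nate, Tokyo


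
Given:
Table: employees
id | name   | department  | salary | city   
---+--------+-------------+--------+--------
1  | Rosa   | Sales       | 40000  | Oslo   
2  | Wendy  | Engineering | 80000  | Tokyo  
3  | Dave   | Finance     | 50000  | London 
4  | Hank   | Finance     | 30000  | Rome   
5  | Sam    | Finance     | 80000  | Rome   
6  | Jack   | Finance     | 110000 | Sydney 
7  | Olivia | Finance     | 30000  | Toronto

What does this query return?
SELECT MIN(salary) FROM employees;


Salaries: 40000, 80000, 50000, 30000, 80000, 110000, 30000
MIN = 30000

30000


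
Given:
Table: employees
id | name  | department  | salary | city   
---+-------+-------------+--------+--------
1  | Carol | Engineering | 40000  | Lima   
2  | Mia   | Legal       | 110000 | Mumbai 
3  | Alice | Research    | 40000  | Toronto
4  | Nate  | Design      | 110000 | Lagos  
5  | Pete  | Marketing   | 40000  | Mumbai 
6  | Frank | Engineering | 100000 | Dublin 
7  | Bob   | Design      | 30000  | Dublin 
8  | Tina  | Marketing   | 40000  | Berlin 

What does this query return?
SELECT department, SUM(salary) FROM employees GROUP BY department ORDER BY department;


Summing salary within each department:
  Design: 110000 + 30000 = 140000
  Engineering: 40000 + 100000 = 140000
  Legal: 110000 = 110000
  Marketing: 40000 + 40000 = 80000
  Research: 40000 = 40000


5 groups:
Design, 140000
Engineering, 140000
Legal, 110000
Marketing, 80000
Research, 40000


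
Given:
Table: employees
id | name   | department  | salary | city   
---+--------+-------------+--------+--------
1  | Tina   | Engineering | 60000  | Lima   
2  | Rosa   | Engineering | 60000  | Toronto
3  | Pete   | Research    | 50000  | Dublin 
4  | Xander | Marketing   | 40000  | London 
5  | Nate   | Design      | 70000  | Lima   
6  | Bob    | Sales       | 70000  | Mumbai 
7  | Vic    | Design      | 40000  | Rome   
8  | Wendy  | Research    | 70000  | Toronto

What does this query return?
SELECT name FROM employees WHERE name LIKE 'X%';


LIKE 'X%' matches names starting with 'X'
Matching: 1

1 rows:
Xander


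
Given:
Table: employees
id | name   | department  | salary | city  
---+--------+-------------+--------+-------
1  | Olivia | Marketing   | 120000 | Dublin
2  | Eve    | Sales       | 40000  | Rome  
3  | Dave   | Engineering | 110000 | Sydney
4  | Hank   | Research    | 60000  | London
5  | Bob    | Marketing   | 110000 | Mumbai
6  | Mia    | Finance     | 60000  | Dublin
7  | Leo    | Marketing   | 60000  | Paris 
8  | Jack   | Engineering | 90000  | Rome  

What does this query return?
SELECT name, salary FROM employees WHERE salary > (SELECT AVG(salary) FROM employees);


Subquery: AVG(salary) = 81250.0
Filtering: salary > 81250.0
  Olivia (120000) -> MATCH
  Dave (110000) -> MATCH
  Bob (110000) -> MATCH
  Jack (90000) -> MATCH


4 rows:
Olivia, 120000
Dave, 110000
Bob, 110000
Jack, 90000


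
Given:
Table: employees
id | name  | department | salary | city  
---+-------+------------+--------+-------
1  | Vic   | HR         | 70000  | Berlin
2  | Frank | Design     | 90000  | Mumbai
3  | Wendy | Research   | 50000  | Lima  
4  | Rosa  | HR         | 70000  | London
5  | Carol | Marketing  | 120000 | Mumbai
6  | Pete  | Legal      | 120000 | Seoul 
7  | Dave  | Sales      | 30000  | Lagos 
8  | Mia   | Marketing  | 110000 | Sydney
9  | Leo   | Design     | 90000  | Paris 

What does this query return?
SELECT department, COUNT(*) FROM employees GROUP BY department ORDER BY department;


Assigning each row to its department group:
  Vic -> HR
  Frank -> Design
  Wendy -> Research
  Rosa -> HR
  Carol -> Marketing
  Pete -> Legal
  Dave -> Sales
  Mia -> Marketing
  Leo -> Design


6 groups:
Design, 2
HR, 2
Legal, 1
Marketing, 2
Research, 1
Sales, 1


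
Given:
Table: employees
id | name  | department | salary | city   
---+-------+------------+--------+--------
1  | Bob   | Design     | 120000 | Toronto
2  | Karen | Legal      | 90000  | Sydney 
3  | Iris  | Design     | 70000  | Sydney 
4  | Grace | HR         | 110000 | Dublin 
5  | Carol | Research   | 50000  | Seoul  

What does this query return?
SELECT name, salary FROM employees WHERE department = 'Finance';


Filtering: department = 'Finance'
Matching rows: 0

Empty result set (0 rows)


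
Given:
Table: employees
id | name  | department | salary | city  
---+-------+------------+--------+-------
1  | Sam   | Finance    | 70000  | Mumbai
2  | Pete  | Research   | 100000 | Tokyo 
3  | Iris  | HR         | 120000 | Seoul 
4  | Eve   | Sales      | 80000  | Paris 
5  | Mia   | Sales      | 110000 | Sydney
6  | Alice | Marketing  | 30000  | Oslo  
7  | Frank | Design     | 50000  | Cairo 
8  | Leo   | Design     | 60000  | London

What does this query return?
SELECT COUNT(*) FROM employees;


COUNT(*) counts all rows

8


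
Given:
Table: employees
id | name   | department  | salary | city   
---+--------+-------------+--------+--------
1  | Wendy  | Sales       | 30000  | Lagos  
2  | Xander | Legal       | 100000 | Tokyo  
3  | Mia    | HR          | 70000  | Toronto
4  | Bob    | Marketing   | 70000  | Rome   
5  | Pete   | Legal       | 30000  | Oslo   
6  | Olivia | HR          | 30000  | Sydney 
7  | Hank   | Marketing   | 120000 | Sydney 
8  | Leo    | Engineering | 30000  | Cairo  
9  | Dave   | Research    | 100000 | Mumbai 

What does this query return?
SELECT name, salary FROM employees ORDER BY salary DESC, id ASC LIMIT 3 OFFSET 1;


Sort by salary DESC (id ASC tiebreak), then skip 1 and take 3
Rows 2 through 4

3 rows:
Xander, 100000
Dave, 100000
Mia, 70000


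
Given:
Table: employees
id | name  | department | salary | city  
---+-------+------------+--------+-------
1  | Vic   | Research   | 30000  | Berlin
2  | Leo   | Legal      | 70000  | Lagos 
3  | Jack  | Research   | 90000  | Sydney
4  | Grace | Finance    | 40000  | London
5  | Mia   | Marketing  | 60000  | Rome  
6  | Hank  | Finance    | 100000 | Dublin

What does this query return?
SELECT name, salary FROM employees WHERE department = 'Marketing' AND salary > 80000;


Filtering: department = 'Marketing' AND salary > 80000
Matching: 0 rows

Empty result set (0 rows)


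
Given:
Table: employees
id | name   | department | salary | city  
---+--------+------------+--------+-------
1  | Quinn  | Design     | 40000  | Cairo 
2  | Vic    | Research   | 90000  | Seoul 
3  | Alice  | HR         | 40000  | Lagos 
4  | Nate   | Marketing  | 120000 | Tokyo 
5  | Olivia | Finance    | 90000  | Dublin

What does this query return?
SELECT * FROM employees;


SELECT * returns all 5 rows with all columns

5 rows:
1, Quinn, Design, 40000, Cairo
2, Vic, Research, 90000, Seoul
3, Alice, HR, 40000, Lagos
4, Nate, Marketing, 120000, Tokyo
5, Olivia, Finance, 90000, Dublin


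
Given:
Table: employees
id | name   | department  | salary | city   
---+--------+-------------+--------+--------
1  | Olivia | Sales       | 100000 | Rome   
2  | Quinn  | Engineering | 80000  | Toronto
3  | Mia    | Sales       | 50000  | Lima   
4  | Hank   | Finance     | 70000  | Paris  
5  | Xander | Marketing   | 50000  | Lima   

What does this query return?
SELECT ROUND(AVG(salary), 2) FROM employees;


SUM(salary) = 350000
COUNT = 5
ROUND(AVG, 2) = ROUND(350000 / 5, 2) = 70000.0

70000.0


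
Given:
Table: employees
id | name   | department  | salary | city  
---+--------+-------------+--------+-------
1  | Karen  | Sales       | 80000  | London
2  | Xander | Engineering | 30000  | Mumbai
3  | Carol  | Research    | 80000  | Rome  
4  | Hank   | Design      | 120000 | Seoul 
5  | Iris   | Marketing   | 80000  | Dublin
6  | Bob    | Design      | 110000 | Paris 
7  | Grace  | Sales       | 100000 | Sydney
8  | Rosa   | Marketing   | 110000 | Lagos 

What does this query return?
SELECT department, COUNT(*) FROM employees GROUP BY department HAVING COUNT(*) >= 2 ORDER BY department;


Groups with count >= 2:
  Design: 2 -> PASS
  Marketing: 2 -> PASS
  Sales: 2 -> PASS
  Engineering: 1 -> filtered out
  Research: 1 -> filtered out


3 groups:
Design, 2
Marketing, 2
Sales, 2


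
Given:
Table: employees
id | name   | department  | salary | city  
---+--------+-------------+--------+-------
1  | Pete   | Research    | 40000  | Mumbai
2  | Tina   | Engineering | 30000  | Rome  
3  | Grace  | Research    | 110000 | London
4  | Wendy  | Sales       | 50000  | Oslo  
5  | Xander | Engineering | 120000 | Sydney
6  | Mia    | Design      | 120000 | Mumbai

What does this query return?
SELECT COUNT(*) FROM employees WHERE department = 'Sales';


Counting rows where department = 'Sales'
  Wendy -> MATCH


1


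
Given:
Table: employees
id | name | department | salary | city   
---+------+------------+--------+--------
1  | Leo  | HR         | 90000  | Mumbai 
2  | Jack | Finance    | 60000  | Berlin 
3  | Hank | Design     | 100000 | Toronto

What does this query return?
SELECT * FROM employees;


SELECT * returns all 3 rows with all columns

3 rows:
1, Leo, HR, 90000, Mumbai
2, Jack, Finance, 60000, Berlin
3, Hank, Design, 100000, Toronto


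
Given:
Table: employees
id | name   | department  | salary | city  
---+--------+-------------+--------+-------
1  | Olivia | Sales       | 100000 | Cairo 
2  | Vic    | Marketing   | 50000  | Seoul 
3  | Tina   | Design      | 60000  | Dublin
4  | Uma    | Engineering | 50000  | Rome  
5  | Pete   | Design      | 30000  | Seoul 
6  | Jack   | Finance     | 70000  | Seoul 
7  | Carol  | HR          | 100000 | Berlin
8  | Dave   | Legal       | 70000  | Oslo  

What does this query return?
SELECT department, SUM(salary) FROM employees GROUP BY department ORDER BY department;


Summing salary within each department:
  Design: 60000 + 30000 = 90000
  Engineering: 50000 = 50000
  Finance: 70000 = 70000
  HR: 100000 = 100000
  Legal: 70000 = 70000
  Marketing: 50000 = 50000
  Sales: 100000 = 100000


7 groups:
Design, 90000
Engineering, 50000
Finance, 70000
HR, 100000
Legal, 70000
Marketing, 50000
Sales, 100000


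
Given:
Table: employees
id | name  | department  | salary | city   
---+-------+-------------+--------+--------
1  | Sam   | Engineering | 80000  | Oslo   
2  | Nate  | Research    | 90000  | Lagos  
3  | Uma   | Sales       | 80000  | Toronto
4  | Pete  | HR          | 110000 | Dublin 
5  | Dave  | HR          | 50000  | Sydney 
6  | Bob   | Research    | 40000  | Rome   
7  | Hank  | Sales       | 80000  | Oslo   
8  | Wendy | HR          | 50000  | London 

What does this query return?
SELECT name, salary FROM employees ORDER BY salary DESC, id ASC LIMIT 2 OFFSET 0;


Sort by salary DESC (id ASC tiebreak), then skip 0 and take 2
Rows 1 through 2

2 rows:
Pete, 110000
Nate, 90000


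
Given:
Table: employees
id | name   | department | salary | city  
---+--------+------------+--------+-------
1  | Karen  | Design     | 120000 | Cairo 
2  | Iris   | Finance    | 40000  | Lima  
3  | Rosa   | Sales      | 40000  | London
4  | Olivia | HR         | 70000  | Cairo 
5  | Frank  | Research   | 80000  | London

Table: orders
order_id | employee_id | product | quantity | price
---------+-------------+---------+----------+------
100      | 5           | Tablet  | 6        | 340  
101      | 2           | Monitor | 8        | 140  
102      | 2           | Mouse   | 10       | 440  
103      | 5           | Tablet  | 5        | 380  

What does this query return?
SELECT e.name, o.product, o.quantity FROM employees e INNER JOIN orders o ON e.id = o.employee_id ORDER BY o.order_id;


Joining employees.id = orders.employee_id:
  employee Frank (id=5) -> order Tablet
  employee Iris (id=2) -> order Monitor
  employee Iris (id=2) -> order Mouse
  employee Frank (id=5) -> order Tablet


4 rows:
Frank, Tablet, 6
Iris, Monitor, 8
Iris, Mouse, 10
Frank, Tablet, 5


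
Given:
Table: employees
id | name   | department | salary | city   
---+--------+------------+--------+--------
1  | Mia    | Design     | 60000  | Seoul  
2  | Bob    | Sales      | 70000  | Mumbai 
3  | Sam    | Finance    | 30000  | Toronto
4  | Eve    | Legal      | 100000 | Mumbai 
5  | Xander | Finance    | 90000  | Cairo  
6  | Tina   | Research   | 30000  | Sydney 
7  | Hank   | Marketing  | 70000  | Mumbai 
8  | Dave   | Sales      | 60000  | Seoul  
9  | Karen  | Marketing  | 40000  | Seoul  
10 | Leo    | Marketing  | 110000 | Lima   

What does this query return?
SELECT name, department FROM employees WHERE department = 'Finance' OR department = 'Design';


Filtering: department = 'Finance' OR 'Design'
Matching: 3 rows

3 rows:
Mia, Design
Sam, Finance
Xander, Finance


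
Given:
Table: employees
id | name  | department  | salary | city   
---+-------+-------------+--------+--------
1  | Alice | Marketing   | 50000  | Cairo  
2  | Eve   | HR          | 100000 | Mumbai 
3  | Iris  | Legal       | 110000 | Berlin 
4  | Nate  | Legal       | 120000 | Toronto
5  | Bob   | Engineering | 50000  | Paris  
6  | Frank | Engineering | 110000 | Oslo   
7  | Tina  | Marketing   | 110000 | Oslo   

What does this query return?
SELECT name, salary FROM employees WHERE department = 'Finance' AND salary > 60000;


Filtering: department = 'Finance' AND salary > 60000
Matching: 0 rows

Empty result set (0 rows)


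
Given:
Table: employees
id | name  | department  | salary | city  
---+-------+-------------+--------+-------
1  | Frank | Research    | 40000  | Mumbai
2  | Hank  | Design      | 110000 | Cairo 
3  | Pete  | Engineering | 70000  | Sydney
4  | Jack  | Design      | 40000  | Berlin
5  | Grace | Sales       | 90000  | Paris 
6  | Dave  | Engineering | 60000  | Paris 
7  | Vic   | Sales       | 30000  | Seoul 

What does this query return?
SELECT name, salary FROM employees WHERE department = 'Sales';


Filtering: department = 'Sales'
Matching rows: 2

2 rows:
Grace, 90000
Vic, 30000


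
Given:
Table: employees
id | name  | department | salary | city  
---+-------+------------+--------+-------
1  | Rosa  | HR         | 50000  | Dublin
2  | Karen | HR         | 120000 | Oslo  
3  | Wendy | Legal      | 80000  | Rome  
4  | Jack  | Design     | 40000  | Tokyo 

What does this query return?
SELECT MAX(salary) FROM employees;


Salaries: 50000, 120000, 80000, 40000
MAX = 120000

120000


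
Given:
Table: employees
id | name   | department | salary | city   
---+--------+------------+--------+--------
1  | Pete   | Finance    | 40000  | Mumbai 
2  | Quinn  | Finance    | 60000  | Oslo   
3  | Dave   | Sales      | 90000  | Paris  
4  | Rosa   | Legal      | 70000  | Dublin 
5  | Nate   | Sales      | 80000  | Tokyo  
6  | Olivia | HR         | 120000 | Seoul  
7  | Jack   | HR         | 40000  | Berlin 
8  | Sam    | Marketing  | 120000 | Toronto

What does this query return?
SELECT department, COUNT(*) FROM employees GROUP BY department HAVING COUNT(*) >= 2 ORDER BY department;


Groups with count >= 2:
  Finance: 2 -> PASS
  HR: 2 -> PASS
  Sales: 2 -> PASS
  Legal: 1 -> filtered out
  Marketing: 1 -> filtered out


3 groups:
Finance, 2
HR, 2
Sales, 2


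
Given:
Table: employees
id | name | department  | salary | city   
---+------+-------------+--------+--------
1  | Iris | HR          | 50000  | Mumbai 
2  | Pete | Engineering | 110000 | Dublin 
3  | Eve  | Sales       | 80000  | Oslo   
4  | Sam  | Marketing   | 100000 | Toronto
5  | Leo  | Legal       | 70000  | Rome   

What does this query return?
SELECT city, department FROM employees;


Projecting columns: city, department

5 rows:
Mumbai, HR
Dublin, Engineering
Oslo, Sales
Toronto, Marketing
Rome, Legal


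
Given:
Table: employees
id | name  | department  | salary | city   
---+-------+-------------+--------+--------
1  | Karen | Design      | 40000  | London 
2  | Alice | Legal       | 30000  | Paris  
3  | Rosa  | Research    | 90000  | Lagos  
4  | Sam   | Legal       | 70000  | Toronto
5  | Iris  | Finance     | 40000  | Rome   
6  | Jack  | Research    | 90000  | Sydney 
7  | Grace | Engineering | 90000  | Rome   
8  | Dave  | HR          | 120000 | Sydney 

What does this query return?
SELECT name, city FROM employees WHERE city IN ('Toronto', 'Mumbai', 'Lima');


Filtering: city IN ('Toronto', 'Mumbai', 'Lima')
Matching: 1 rows

1 rows:
Sam, Toronto


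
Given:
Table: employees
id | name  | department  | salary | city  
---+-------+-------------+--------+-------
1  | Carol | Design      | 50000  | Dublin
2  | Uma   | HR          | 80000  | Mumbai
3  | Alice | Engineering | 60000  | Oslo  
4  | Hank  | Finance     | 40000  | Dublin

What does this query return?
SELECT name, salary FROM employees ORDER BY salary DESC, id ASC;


Sorting by salary DESC, then id ASC for ties

4 rows:
Uma, 80000
Alice, 60000
Carol, 50000
Hank, 40000


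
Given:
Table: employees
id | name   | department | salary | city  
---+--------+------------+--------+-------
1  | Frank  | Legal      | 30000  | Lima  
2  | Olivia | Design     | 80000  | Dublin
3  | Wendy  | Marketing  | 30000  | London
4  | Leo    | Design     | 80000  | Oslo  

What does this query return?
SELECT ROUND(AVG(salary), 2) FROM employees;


SUM(salary) = 220000
COUNT = 4
ROUND(AVG, 2) = ROUND(220000 / 4, 2) = 55000.0

55000.0


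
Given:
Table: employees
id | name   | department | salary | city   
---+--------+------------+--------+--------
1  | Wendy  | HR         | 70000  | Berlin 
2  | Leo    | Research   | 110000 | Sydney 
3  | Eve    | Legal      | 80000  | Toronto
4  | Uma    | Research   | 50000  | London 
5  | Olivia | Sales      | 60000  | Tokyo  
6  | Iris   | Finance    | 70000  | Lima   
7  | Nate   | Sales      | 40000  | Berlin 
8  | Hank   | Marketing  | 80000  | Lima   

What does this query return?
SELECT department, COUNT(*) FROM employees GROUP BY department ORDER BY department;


Assigning each row to its department group:
  Wendy -> HR
  Leo -> Research
  Eve -> Legal
  Uma -> Research
  Olivia -> Sales
  Iris -> Finance
  Nate -> Sales
  Hank -> Marketing


6 groups:
Finance, 1
HR, 1
Legal, 1
Marketing, 1
Research, 2
Sales, 2


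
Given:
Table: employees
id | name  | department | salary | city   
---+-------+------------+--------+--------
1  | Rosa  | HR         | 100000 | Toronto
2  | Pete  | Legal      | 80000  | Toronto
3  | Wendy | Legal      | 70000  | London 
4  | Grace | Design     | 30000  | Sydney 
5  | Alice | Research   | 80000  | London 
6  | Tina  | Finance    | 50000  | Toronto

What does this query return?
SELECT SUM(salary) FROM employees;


SUM(salary) = 100000 + 80000 + 70000 + 30000 + 80000 + 50000 = 410000

410000


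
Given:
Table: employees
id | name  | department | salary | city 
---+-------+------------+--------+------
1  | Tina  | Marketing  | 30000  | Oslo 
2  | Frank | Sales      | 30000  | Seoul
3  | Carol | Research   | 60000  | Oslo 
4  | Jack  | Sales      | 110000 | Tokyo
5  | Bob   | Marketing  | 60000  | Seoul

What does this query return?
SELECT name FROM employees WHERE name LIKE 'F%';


LIKE 'F%' matches names starting with 'F'
Matching: 1

1 rows:
Frank


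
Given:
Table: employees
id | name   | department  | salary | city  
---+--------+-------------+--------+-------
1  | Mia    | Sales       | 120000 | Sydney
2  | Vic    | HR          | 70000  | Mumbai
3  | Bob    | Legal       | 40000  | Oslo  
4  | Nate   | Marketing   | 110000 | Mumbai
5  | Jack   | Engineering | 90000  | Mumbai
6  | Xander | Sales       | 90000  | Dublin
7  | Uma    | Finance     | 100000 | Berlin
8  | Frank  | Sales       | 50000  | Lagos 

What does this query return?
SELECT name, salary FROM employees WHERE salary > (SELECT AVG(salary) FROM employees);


Subquery: AVG(salary) = 83750.0
Filtering: salary > 83750.0
  Mia (120000) -> MATCH
  Nate (110000) -> MATCH
  Jack (90000) -> MATCH
  Xander (90000) -> MATCH
  Uma (100000) -> MATCH


5 rows:
Mia, 120000
Nate, 110000
Jack, 90000
Xander, 90000
Uma, 100000


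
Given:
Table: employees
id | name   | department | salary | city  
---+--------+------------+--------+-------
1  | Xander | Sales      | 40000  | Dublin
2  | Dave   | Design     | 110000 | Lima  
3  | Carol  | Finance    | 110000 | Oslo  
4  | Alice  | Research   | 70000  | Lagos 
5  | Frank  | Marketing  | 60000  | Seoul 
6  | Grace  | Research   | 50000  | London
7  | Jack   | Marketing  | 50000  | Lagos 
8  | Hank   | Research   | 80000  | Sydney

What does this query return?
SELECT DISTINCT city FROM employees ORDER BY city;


All 'city' values (row order): Dublin, Lima, Oslo, Lagos, Seoul, London, Lagos, Sydney
Removing duplicates leaves 7 unique value(s).

7 values:
Dublin
Lagos
Lima
London
Oslo
Seoul
Sydney


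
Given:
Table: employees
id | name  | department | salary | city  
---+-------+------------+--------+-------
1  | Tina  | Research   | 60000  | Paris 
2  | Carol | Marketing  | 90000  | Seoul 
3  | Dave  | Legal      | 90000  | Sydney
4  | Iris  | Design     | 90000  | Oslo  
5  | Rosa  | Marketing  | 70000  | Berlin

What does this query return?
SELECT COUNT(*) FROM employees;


COUNT(*) counts all rows

5


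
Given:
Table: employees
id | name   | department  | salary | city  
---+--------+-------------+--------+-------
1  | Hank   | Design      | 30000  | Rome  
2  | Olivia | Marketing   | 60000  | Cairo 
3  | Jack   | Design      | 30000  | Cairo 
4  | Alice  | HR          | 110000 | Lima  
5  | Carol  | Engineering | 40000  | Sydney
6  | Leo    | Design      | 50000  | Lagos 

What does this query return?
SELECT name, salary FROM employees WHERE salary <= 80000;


Filtering: salary <= 80000
Matching: 5 rows

5 rows:
Hank, 30000
Olivia, 60000
Jack, 30000
Carol, 40000
Leo, 50000


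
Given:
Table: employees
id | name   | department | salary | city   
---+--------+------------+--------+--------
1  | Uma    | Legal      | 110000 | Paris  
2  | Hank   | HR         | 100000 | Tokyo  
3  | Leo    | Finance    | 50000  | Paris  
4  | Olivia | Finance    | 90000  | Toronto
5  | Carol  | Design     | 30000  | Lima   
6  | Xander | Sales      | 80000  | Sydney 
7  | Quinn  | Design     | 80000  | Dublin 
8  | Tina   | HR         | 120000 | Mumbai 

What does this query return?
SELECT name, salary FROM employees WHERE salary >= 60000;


Filtering: salary >= 60000
Matching: 6 rows

6 rows:
Uma, 110000
Hank, 100000
Olivia, 90000
Xander, 80000
Quinn, 80000
Tina, 120000


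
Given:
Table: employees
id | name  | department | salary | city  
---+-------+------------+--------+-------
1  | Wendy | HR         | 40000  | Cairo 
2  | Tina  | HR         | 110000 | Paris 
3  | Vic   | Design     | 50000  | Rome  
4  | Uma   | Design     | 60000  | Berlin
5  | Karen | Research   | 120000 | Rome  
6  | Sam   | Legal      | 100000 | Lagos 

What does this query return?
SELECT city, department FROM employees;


Projecting columns: city, department

6 rows:
Cairo, HR
Paris, HR
Rome, Design
Berlin, Design
Rome, Research
Lagos, Legal


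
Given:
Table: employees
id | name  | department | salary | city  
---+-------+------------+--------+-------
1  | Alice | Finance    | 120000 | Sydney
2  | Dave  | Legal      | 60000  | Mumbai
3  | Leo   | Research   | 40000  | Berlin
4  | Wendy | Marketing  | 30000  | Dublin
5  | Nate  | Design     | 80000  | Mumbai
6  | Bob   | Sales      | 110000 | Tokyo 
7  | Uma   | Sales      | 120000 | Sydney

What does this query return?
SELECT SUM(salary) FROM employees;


SUM(salary) = 120000 + 60000 + 40000 + 30000 + 80000 + 110000 + 120000 = 560000

560000


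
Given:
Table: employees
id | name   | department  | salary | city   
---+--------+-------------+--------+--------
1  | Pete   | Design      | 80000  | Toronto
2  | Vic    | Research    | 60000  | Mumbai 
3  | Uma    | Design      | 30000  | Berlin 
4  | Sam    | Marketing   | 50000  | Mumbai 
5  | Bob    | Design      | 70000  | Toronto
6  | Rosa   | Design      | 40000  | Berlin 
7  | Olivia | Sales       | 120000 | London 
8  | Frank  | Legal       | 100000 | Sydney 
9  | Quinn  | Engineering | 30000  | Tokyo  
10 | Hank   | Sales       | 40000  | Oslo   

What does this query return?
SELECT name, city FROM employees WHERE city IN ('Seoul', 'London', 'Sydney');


Filtering: city IN ('Seoul', 'London', 'Sydney')
Matching: 2 rows

2 rows:
Olivia, London
Frank, Sydney


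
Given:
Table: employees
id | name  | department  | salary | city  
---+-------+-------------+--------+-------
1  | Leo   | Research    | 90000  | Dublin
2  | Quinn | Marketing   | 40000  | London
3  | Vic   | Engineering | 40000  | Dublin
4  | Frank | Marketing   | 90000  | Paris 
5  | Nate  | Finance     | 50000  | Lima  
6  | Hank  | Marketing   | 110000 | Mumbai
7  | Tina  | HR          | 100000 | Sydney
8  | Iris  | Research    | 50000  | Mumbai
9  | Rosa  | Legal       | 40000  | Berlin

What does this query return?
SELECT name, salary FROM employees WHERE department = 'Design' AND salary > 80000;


Filtering: department = 'Design' AND salary > 80000
Matching: 0 rows

Empty result set (0 rows)


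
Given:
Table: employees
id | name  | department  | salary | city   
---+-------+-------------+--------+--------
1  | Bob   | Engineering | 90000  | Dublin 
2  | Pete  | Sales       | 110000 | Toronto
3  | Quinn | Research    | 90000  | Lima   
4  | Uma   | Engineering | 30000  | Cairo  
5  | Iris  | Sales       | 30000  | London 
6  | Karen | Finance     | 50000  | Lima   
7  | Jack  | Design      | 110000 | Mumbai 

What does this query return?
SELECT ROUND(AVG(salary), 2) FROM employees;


SUM(salary) = 510000
COUNT = 7
ROUND(AVG, 2) = ROUND(510000 / 7, 2) = 72857.14

72857.14


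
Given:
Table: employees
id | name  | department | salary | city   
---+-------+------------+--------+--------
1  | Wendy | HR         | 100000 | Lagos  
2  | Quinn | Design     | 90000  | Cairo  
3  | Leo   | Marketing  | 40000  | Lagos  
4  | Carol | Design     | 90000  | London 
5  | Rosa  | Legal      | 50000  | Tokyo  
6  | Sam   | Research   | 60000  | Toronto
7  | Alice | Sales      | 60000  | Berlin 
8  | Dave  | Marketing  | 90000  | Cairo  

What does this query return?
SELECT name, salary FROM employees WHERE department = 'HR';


Filtering: department = 'HR'
Matching rows: 1

1 rows:
Wendy, 100000


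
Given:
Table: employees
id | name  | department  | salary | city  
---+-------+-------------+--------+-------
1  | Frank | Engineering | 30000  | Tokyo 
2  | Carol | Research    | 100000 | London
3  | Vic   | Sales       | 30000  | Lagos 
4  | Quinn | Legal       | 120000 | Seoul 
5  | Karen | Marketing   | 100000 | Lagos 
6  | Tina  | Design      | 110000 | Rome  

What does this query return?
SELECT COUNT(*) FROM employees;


COUNT(*) counts all rows

6


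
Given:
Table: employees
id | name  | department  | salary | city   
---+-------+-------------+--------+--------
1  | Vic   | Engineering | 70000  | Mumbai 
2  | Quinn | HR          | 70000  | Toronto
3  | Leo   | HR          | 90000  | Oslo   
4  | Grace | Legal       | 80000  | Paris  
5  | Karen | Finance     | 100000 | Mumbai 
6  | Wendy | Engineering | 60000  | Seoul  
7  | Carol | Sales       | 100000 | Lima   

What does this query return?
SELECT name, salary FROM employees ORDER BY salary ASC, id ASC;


Sorting by salary ASC, then id ASC for ties

7 rows:
Wendy, 60000
Vic, 70000
Quinn, 70000
Grace, 80000
Leo, 90000
Karen, 100000
Carol, 100000


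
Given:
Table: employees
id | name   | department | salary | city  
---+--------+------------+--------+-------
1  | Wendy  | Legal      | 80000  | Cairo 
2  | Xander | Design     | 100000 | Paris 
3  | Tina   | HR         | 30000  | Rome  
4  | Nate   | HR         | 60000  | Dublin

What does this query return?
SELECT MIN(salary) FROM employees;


Salaries: 80000, 100000, 30000, 60000
MIN = 30000

30000


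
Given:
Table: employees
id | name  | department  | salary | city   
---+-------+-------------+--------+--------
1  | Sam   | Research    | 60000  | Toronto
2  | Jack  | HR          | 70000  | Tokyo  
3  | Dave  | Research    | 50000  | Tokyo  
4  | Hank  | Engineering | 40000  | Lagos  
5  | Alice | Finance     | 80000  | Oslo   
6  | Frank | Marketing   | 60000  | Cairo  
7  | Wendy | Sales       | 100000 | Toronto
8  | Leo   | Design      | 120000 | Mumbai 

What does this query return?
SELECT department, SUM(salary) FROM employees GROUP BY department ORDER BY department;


Summing salary within each department:
  Design: 120000 = 120000
  Engineering: 40000 = 40000
  Finance: 80000 = 80000
  HR: 70000 = 70000
  Marketing: 60000 = 60000
  Research: 60000 + 50000 = 110000
  Sales: 100000 = 100000


7 groups:
Design, 120000
Engineering, 40000
Finance, 80000
HR, 70000
Marketing, 60000
Research, 110000
Sales, 100000
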